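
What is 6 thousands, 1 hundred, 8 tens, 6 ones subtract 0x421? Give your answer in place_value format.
Convert 6 thousands, 1 hundred, 8 tens, 6 ones (place-value notation) → 6×1000 + 1×100 + 8×10 + 6 = 6186 (decimal)
Convert 0x421 (hexadecimal) → 4×256 + 2×16 + 1 = 1057 (decimal)
Compute 6186 - 1057 = 5129
Convert 5129 (decimal) → 5129 = 5×1000 + 1×100 + 2×10 + 9 → 5 thousands, 1 hundred, 2 tens, 9 ones (place-value notation)
5 thousands, 1 hundred, 2 tens, 9 ones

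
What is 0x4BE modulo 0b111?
Convert 0x4BE (hexadecimal) → 4×256 + 11×16 + 14 = 1214 (decimal)
Convert 0b111 (binary) → 4 + 2 + 1 = 7 (decimal)
Compute 1214 mod 7 = 3
3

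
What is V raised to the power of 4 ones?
Convert V (Roman numeral) → 5 (decimal)
Convert 4 ones (place-value notation) → 4 (decimal)
Compute 5 ^ 4 = 625
625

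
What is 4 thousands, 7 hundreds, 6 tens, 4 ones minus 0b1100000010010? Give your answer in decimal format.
Convert 4 thousands, 7 hundreds, 6 tens, 4 ones (place-value notation) → 4×1000 + 7×100 + 6×10 + 4 = 4764 (decimal)
Convert 0b1100000010010 (binary) → 4096 + 2048 + 16 + 2 = 6162 (decimal)
Compute 4764 - 6162 = -1398
-1398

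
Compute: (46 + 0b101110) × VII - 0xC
Convert 0b101110 (binary) → 32 + 8 + 4 + 2 = 46 (decimal)
Convert VII (Roman numeral) → 5 + 1 + 1 = 7 (decimal)
Convert 0xC (hexadecimal) → 12 (decimal)
Expression in decimal: (46 + 46) × 7 - 12
Parentheses first: 46 + 46 = 92
Multiply: 92 × 7 = 644
Subtract: 644 - 12 = 632
632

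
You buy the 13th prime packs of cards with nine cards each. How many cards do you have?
Convert nine (English words) → 9 (decimal)
Convert the 13th prime (prime index) → 41 (decimal)
Compute 9 × 41 = 369
369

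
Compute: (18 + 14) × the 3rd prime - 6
Convert the 3rd prime (prime index) → 5 (decimal)
Expression in decimal: (18 + 14) × 5 - 6
Parentheses first: 18 + 14 = 32
Multiply: 32 × 5 = 160
Subtract: 160 - 6 = 154
154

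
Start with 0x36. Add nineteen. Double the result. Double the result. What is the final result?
Convert 0x36 (hexadecimal) → 3×16 + 6 = 54 (decimal)
Start: 54
Convert nineteen (English words) → 19 (decimal)
54 + 19 = 73
73 × 2 = 146
146 × 2 = 292
292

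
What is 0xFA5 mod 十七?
Convert 0xFA5 (hexadecimal) → 15×256 + 10×16 + 5 = 4005 (decimal)
Convert 十七 (Chinese numeral) → 1×10 + 7 = 17 (decimal)
Compute 4005 mod 17 = 10
10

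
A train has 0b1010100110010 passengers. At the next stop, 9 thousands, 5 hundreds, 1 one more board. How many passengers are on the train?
Convert 0b1010100110010 (binary) → 4096 + 1024 + 256 + 32 + 16 + 2 = 5426 (decimal)
Convert 9 thousands, 5 hundreds, 1 one (place-value notation) → 9×1000 + 5×100 + 1 = 9501 (decimal)
Compute 5426 + 9501 = 14927
14927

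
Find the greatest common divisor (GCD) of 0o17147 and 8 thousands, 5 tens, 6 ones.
Convert 0o17147 (octal) → 1×4096 + 7×512 + 1×64 + 4×8 + 7 = 7783 (decimal)
Convert 8 thousands, 5 tens, 6 ones (place-value notation) → 8×1000 + 5×10 + 6 = 8056 (decimal)
Compute gcd(7783, 8056) = 1
1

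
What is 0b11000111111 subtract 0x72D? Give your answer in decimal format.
Convert 0b11000111111 (binary) → 1024 + 512 + 32 + 16 + 8 + 4 + 2 + 1 = 1599 (decimal)
Convert 0x72D (hexadecimal) → 7×256 + 2×16 + 13 = 1837 (decimal)
Compute 1599 - 1837 = -238
-238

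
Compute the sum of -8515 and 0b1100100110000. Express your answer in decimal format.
Convert 0b1100100110000 (binary) → 4096 + 2048 + 256 + 32 + 16 = 6448 (decimal)
Compute -8515 + 6448 = -2067
-2067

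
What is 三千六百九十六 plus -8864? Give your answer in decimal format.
Convert 三千六百九十六 (Chinese numeral) → 3×1000 + 6×100 + 9×10 + 6 = 3696 (decimal)
Compute 3696 + -8864 = -5168
-5168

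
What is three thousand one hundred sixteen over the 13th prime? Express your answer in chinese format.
Convert three thousand one hundred sixteen (English words) → 3×1000 + 1×100 + 16 = 3116 (decimal)
Convert the 13th prime (prime index) → 41 (decimal)
Compute 3116 ÷ 41 = 76
Convert 76 (decimal) → 76 = 7×10 + 6 → 七十六 (Chinese numeral)
七十六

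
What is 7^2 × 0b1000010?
Convert 7^2 (power) → 49 (decimal)
Convert 0b1000010 (binary) → 64 + 2 = 66 (decimal)
Compute 49 × 66 = 3234
3234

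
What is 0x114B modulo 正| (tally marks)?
Convert 0x114B (hexadecimal) → 1×4096 + 1×256 + 4×16 + 11 = 4427 (decimal)
Convert 正| (tally marks) → 5 + 1 = 6 (decimal)
Compute 4427 mod 6 = 5
5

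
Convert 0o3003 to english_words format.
Convert 0o3003 (octal) → 3×512 + 3 = 1539 (decimal)
Convert 1539 (decimal) → 1539 = 1×1000 + 5×100 + 39 → one thousand five hundred thirty-nine (English words)
one thousand five hundred thirty-nine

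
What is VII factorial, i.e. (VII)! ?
Convert VII (Roman numeral) → 5 + 1 + 1 = 7 (decimal)
Compute 7! = 5040
5040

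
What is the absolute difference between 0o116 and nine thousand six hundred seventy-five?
Convert 0o116 (octal) → 1×64 + 1×8 + 6 = 78 (decimal)
Convert nine thousand six hundred seventy-five (English words) → 9×1000 + 6×100 + 75 = 9675 (decimal)
Compute |78 - 9675| = 9597
9597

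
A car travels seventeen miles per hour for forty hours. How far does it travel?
Convert seventeen (English words) → 17 (decimal)
Convert forty (English words) → 40 (decimal)
Compute 17 × 40 = 680
680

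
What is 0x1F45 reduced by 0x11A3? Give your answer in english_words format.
Convert 0x1F45 (hexadecimal) → 1×4096 + 15×256 + 4×16 + 5 = 8005 (decimal)
Convert 0x11A3 (hexadecimal) → 1×4096 + 1×256 + 10×16 + 3 = 4515 (decimal)
Compute 8005 - 4515 = 3490
Convert 3490 (decimal) → 3490 = 3×1000 + 4×100 + 90 → three thousand four hundred ninety (English words)
three thousand four hundred ninety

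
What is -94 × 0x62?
Convert 0x62 (hexadecimal) → 6×16 + 2 = 98 (decimal)
Compute -94 × 98 = -9212
-9212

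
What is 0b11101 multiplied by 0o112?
Convert 0b11101 (binary) → 16 + 8 + 4 + 1 = 29 (decimal)
Convert 0o112 (octal) → 1×64 + 1×8 + 2 = 74 (decimal)
Compute 29 × 74 = 2146
2146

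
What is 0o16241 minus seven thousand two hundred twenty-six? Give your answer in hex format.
Convert 0o16241 (octal) → 1×4096 + 6×512 + 2×64 + 4×8 + 1 = 7329 (decimal)
Convert seven thousand two hundred twenty-six (English words) → 7×1000 + 2×100 + 26 = 7226 (decimal)
Compute 7329 - 7226 = 103
Convert 103 (decimal) → 103 = 6×16 + 7 → 0x67 (hexadecimal)
0x67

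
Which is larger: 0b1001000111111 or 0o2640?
Convert 0b1001000111111 (binary) → 4096 + 512 + 32 + 16 + 8 + 4 + 2 + 1 = 4671 (decimal)
Convert 0o2640 (octal) → 2×512 + 6×64 + 4×8 = 1440 (decimal)
Compare 4671 vs 1440: larger = 4671
4671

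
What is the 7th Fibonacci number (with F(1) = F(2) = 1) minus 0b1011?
The 7th Fibonacci number (with F(1) = F(2) = 1): 1, 1, 2, 3, 5, 8, 13 → 13
Convert 0b1011 (binary) → 8 + 2 + 1 = 11 (decimal)
Compute 13 - 11 = 2
2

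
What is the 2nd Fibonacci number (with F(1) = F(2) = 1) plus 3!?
The 2nd Fibonacci number (with F(1) = F(2) = 1) = 1
Convert 3! (factorial) → 6 (decimal)
Compute 1 + 6 = 7
7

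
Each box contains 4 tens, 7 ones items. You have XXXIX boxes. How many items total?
Convert 4 tens, 7 ones (place-value notation) → 4×10 + 7 = 47 (decimal)
Convert XXXIX (Roman numeral) → 10 + 10 + 10 + 9 = 39 (decimal)
Compute 47 × 39 = 1833
1833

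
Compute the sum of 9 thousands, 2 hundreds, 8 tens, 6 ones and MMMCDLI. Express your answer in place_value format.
Convert 9 thousands, 2 hundreds, 8 tens, 6 ones (place-value notation) → 9×1000 + 2×100 + 8×10 + 6 = 9286 (decimal)
Convert MMMCDLI (Roman numeral) → 1000 + 1000 + 1000 + 400 + 50 + 1 = 3451 (decimal)
Compute 9286 + 3451 = 12737
Convert 12737 (decimal) → 12737 = 12×1000 + 7×100 + 3×10 + 7 → 12 thousands, 7 hundreds, 3 tens, 7 ones (place-value notation)
12 thousands, 7 hundreds, 3 tens, 7 ones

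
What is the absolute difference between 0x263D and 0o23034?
Convert 0x263D (hexadecimal) → 2×4096 + 6×256 + 3×16 + 13 = 9789 (decimal)
Convert 0o23034 (octal) → 2×4096 + 3×512 + 3×8 + 4 = 9756 (decimal)
Compute |9789 - 9756| = 33
33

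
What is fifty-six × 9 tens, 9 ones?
Convert fifty-six (English words) → 56 (decimal)
Convert 9 tens, 9 ones (place-value notation) → 9×10 + 9 = 99 (decimal)
Compute 56 × 99 = 5544
5544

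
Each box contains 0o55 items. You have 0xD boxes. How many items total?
Convert 0o55 (octal) → 5×8 + 5 = 45 (decimal)
Convert 0xD (hexadecimal) → 13 (decimal)
Compute 45 × 13 = 585
585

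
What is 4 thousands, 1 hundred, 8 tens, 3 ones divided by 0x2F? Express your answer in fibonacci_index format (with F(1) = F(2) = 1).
Convert 4 thousands, 1 hundred, 8 tens, 3 ones (place-value notation) → 4×1000 + 1×100 + 8×10 + 3 = 4183 (decimal)
Convert 0x2F (hexadecimal) → 2×16 + 15 = 47 (decimal)
Compute 4183 ÷ 47 = 89
Convert 89 (decimal) → 1, 1, 2, 3, 5, 8, 13, 21, 34, 55, 89 → the 11th Fibonacci number (Fibonacci index)
the 11th Fibonacci number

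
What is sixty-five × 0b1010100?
Convert sixty-five (English words) → 65 (decimal)
Convert 0b1010100 (binary) → 64 + 16 + 4 = 84 (decimal)
Compute 65 × 84 = 5460
5460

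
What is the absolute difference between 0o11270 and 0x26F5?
Convert 0o11270 (octal) → 1×4096 + 1×512 + 2×64 + 7×8 = 4792 (decimal)
Convert 0x26F5 (hexadecimal) → 2×4096 + 6×256 + 15×16 + 5 = 9973 (decimal)
Compute |4792 - 9973| = 5181
5181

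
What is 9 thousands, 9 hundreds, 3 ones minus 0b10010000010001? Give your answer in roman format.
Convert 9 thousands, 9 hundreds, 3 ones (place-value notation) → 9×1000 + 9×100 + 3 = 9903 (decimal)
Convert 0b10010000010001 (binary) → 8192 + 1024 + 16 + 1 = 9233 (decimal)
Compute 9903 - 9233 = 670
Convert 670 (decimal) → 670 = 500 + 100 + 50 + 10 + 10 → DCLXX (Roman numeral)
DCLXX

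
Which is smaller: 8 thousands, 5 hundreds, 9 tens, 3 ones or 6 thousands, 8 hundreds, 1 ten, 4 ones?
Convert 8 thousands, 5 hundreds, 9 tens, 3 ones (place-value notation) → 8×1000 + 5×100 + 9×10 + 3 = 8593 (decimal)
Convert 6 thousands, 8 hundreds, 1 ten, 4 ones (place-value notation) → 6×1000 + 8×100 + 1×10 + 4 = 6814 (decimal)
Compare 8593 vs 6814: smaller = 6814
6814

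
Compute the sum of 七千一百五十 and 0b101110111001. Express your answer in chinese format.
Convert 七千一百五十 (Chinese numeral) → 7×1000 + 1×100 + 5×10 = 7150 (decimal)
Convert 0b101110111001 (binary) → 2048 + 512 + 256 + 128 + 32 + 16 + 8 + 1 = 3001 (decimal)
Compute 7150 + 3001 = 10151
Convert 10151 (decimal) → 10151 = 1×10000 + 1×100 + 5×10 + 1 → 一万零一百五十一 (Chinese numeral)
一万零一百五十一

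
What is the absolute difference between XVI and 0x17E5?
Convert XVI (Roman numeral) → 10 + 5 + 1 = 16 (decimal)
Convert 0x17E5 (hexadecimal) → 1×4096 + 7×256 + 14×16 + 5 = 6117 (decimal)
Compute |16 - 6117| = 6101
6101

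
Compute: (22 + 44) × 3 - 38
Parentheses first: 22 + 44 = 66
Multiply: 66 × 3 = 198
Subtract: 198 - 38 = 160
160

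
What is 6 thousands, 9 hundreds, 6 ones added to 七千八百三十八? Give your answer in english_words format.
Convert 6 thousands, 9 hundreds, 6 ones (place-value notation) → 6×1000 + 9×100 + 6 = 6906 (decimal)
Convert 七千八百三十八 (Chinese numeral) → 7×1000 + 8×100 + 3×10 + 8 = 7838 (decimal)
Compute 6906 + 7838 = 14744
Convert 14744 (decimal) → 14744 = 14×1000 + 7×100 + 44 → fourteen thousand seven hundred forty-four (English words)
fourteen thousand seven hundred forty-four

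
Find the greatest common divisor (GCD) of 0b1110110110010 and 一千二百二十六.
Convert 0b1110110110010 (binary) → 4096 + 2048 + 1024 + 256 + 128 + 32 + 16 + 2 = 7602 (decimal)
Convert 一千二百二十六 (Chinese numeral) → 1×1000 + 2×100 + 2×10 + 6 = 1226 (decimal)
Compute gcd(7602, 1226) = 2
2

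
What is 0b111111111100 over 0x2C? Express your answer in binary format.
Convert 0b111111111100 (binary) → 2048 + 1024 + 512 + 256 + 128 + 64 + 32 + 16 + 8 + 4 = 4092 (decimal)
Convert 0x2C (hexadecimal) → 2×16 + 12 = 44 (decimal)
Compute 4092 ÷ 44 = 93
Convert 93 (decimal) → 93 = 64 + 16 + 8 + 4 + 1 → 0b1011101 (binary)
0b1011101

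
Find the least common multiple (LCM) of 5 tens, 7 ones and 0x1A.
Convert 5 tens, 7 ones (place-value notation) → 5×10 + 7 = 57 (decimal)
Convert 0x1A (hexadecimal) → 1×16 + 10 = 26 (decimal)
Compute lcm(57, 26) = 1482
1482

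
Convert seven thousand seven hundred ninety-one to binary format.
Convert seven thousand seven hundred ninety-one (English words) → 7×1000 + 7×100 + 91 = 7791 (decimal)
Convert 7791 (decimal) → 7791 = 4096 + 2048 + 1024 + 512 + 64 + 32 + 8 + 4 + 2 + 1 → 0b1111001101111 (binary)
0b1111001101111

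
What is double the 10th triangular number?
The 10th triangular number = 10×11/2 = 55
Compute 55 × 2 = 110
110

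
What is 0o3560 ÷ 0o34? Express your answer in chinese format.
Convert 0o3560 (octal) → 3×512 + 5×64 + 6×8 = 1904 (decimal)
Convert 0o34 (octal) → 3×8 + 4 = 28 (decimal)
Compute 1904 ÷ 28 = 68
Convert 68 (decimal) → 68 = 6×10 + 8 → 六十八 (Chinese numeral)
六十八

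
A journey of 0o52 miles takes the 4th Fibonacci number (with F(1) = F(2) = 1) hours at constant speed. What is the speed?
Convert 0o52 (octal) → 5×8 + 2 = 42 (decimal)
Convert the 4th Fibonacci number (with F(1) = F(2) = 1) (Fibonacci index) → 1, 1, 2, 3 → 3 (decimal)
Compute 42 ÷ 3 = 14
14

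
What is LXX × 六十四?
Convert LXX (Roman numeral) → 50 + 10 + 10 = 70 (decimal)
Convert 六十四 (Chinese numeral) → 6×10 + 4 = 64 (decimal)
Compute 70 × 64 = 4480
4480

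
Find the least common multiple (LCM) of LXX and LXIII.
Convert LXX (Roman numeral) → 50 + 10 + 10 = 70 (decimal)
Convert LXIII (Roman numeral) → 50 + 10 + 1 + 1 + 1 = 63 (decimal)
Compute lcm(70, 63) = 630
630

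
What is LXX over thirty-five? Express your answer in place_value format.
Convert LXX (Roman numeral) → 50 + 10 + 10 = 70 (decimal)
Convert thirty-five (English words) → 35 (decimal)
Compute 70 ÷ 35 = 2
Convert 2 (decimal) → 2 ones (place-value notation)
2 ones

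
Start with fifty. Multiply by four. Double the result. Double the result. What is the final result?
Convert fifty (English words) → 50 (decimal)
Start: 50
Convert four (English words) → 4 (decimal)
50 × 4 = 200
200 × 2 = 400
400 × 2 = 800
800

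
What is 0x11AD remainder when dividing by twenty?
Convert 0x11AD (hexadecimal) → 1×4096 + 1×256 + 10×16 + 13 = 4525 (decimal)
Convert twenty (English words) → 20 (decimal)
Compute 4525 mod 20 = 5
5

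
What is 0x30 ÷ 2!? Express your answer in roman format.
Convert 0x30 (hexadecimal) → 3×16 = 48 (decimal)
Convert 2! (factorial) → 2 (decimal)
Compute 48 ÷ 2 = 24
Convert 24 (decimal) → 24 = 10 + 10 + 4 → XXIV (Roman numeral)
XXIV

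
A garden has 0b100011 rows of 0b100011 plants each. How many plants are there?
Convert 0b100011 (binary) → 32 + 2 + 1 = 35 (decimal)
Convert 0b100011 (binary) → 32 + 2 + 1 = 35 (decimal)
Compute 35 × 35 = 1225
1225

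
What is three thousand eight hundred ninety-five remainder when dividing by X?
Convert three thousand eight hundred ninety-five (English words) → 3×1000 + 8×100 + 95 = 3895 (decimal)
Convert X (Roman numeral) → 10 (decimal)
Compute 3895 mod 10 = 5
5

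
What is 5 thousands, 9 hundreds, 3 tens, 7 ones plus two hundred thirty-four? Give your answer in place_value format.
Convert 5 thousands, 9 hundreds, 3 tens, 7 ones (place-value notation) → 5×1000 + 9×100 + 3×10 + 7 = 5937 (decimal)
Convert two hundred thirty-four (English words) → 2×100 + 34 = 234 (decimal)
Compute 5937 + 234 = 6171
Convert 6171 (decimal) → 6171 = 6×1000 + 1×100 + 7×10 + 1 → 6 thousands, 1 hundred, 7 tens, 1 one (place-value notation)
6 thousands, 1 hundred, 7 tens, 1 one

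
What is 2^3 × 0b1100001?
Convert 2^3 (power) → 8 (decimal)
Convert 0b1100001 (binary) → 64 + 32 + 1 = 97 (decimal)
Compute 8 × 97 = 776
776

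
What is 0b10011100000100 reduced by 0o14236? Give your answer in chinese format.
Convert 0b10011100000100 (binary) → 8192 + 1024 + 512 + 256 + 4 = 9988 (decimal)
Convert 0o14236 (octal) → 1×4096 + 4×512 + 2×64 + 3×8 + 6 = 6302 (decimal)
Compute 9988 - 6302 = 3686
Convert 3686 (decimal) → 3686 = 3×1000 + 6×100 + 8×10 + 6 → 三千六百八十六 (Chinese numeral)
三千六百八十六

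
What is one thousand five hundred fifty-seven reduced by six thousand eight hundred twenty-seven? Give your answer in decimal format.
Convert one thousand five hundred fifty-seven (English words) → 1×1000 + 5×100 + 57 = 1557 (decimal)
Convert six thousand eight hundred twenty-seven (English words) → 6×1000 + 8×100 + 27 = 6827 (decimal)
Compute 1557 - 6827 = -5270
-5270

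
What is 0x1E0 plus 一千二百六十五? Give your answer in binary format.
Convert 0x1E0 (hexadecimal) → 1×256 + 14×16 = 480 (decimal)
Convert 一千二百六十五 (Chinese numeral) → 1×1000 + 2×100 + 6×10 + 5 = 1265 (decimal)
Compute 480 + 1265 = 1745
Convert 1745 (decimal) → 1745 = 1024 + 512 + 128 + 64 + 16 + 1 → 0b11011010001 (binary)
0b11011010001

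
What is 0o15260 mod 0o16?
Convert 0o15260 (octal) → 1×4096 + 5×512 + 2×64 + 6×8 = 6832 (decimal)
Convert 0o16 (octal) → 1×8 + 6 = 14 (decimal)
Compute 6832 mod 14 = 0
0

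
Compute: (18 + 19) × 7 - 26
Parentheses first: 18 + 19 = 37
Multiply: 37 × 7 = 259
Subtract: 259 - 26 = 233
233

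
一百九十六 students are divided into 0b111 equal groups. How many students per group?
Convert 一百九十六 (Chinese numeral) → 1×100 + 9×10 + 6 = 196 (decimal)
Convert 0b111 (binary) → 4 + 2 + 1 = 7 (decimal)
Compute 196 ÷ 7 = 28
28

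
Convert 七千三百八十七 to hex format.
Convert 七千三百八十七 (Chinese numeral) → 7×1000 + 3×100 + 8×10 + 7 = 7387 (decimal)
Convert 7387 (decimal) → 7387 = 1×4096 + 12×256 + 13×16 + 11 → 0x1CDB (hexadecimal)
0x1CDB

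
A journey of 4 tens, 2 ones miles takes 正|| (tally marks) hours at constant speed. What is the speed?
Convert 4 tens, 2 ones (place-value notation) → 4×10 + 2 = 42 (decimal)
Convert 正|| (tally marks) → 5 + 2 = 7 (decimal)
Compute 42 ÷ 7 = 6
6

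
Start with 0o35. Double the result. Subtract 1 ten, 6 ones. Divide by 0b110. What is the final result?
Convert 0o35 (octal) → 3×8 + 5 = 29 (decimal)
Start: 29
29 × 2 = 58
Convert 1 ten, 6 ones (place-value notation) → 1×10 + 6 = 16 (decimal)
58 - 16 = 42
Convert 0b110 (binary) → 4 + 2 = 6 (decimal)
42 ÷ 6 = 7
7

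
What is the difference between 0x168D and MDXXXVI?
Convert 0x168D (hexadecimal) → 1×4096 + 6×256 + 8×16 + 13 = 5773 (decimal)
Convert MDXXXVI (Roman numeral) → 1000 + 500 + 10 + 10 + 10 + 5 + 1 = 1536 (decimal)
Difference: |5773 - 1536| = 4237
4237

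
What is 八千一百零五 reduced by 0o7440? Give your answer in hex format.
Convert 八千一百零五 (Chinese numeral) → 8×1000 + 1×100 + 5 = 8105 (decimal)
Convert 0o7440 (octal) → 7×512 + 4×64 + 4×8 = 3872 (decimal)
Compute 8105 - 3872 = 4233
Convert 4233 (decimal) → 4233 = 1×4096 + 8×16 + 9 → 0x1089 (hexadecimal)
0x1089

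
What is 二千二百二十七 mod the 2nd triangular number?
Convert 二千二百二十七 (Chinese numeral) → 2×1000 + 2×100 + 2×10 + 7 = 2227 (decimal)
Convert the 2nd triangular number (triangular index) → 2×3/2 = 3 (decimal)
Compute 2227 mod 3 = 1
1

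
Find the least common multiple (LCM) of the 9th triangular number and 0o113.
Convert the 9th triangular number (triangular index) → 9×10/2 = 45 (decimal)
Convert 0o113 (octal) → 1×64 + 1×8 + 3 = 75 (decimal)
Compute lcm(45, 75) = 225
225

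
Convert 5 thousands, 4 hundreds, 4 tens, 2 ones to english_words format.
Convert 5 thousands, 4 hundreds, 4 tens, 2 ones (place-value notation) → 5×1000 + 4×100 + 4×10 + 2 = 5442 (decimal)
Convert 5442 (decimal) → 5442 = 5×1000 + 4×100 + 42 → five thousand four hundred forty-two (English words)
five thousand four hundred forty-two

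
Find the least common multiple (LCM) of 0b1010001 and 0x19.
Convert 0b1010001 (binary) → 64 + 16 + 1 = 81 (decimal)
Convert 0x19 (hexadecimal) → 1×16 + 9 = 25 (decimal)
Compute lcm(81, 25) = 2025
2025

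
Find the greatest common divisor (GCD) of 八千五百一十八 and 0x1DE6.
Convert 八千五百一十八 (Chinese numeral) → 8×1000 + 5×100 + 1×10 + 8 = 8518 (decimal)
Convert 0x1DE6 (hexadecimal) → 1×4096 + 13×256 + 14×16 + 6 = 7654 (decimal)
Compute gcd(8518, 7654) = 2
2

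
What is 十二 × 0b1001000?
Convert 十二 (Chinese numeral) → 1×10 + 2 = 12 (decimal)
Convert 0b1001000 (binary) → 64 + 8 = 72 (decimal)
Compute 12 × 72 = 864
864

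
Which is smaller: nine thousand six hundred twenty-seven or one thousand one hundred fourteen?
Convert nine thousand six hundred twenty-seven (English words) → 9×1000 + 6×100 + 27 = 9627 (decimal)
Convert one thousand one hundred fourteen (English words) → 1×1000 + 1×100 + 14 = 1114 (decimal)
Compare 9627 vs 1114: smaller = 1114
1114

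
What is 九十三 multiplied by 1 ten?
Convert 九十三 (Chinese numeral) → 9×10 + 3 = 93 (decimal)
Convert 1 ten (place-value notation) → 1×10 = 10 (decimal)
Compute 93 × 10 = 930
930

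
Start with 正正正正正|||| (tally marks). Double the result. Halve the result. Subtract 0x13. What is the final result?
Convert 正正正正正|||| (tally marks) → 5 + 5 + 5 + 5 + 5 + 4 = 29 (decimal)
Start: 29
29 × 2 = 58
58 ÷ 2 = 29
Convert 0x13 (hexadecimal) → 1×16 + 3 = 19 (decimal)
29 - 19 = 10
10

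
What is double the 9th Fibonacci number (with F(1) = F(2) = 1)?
The 9th Fibonacci number (with F(1) = F(2) = 1): 1, 1, 2, 3, 5, 8, 13, 21, 34 → 34
Compute 34 × 2 = 68
68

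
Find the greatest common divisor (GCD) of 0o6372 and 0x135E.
Convert 0o6372 (octal) → 6×512 + 3×64 + 7×8 + 2 = 3322 (decimal)
Convert 0x135E (hexadecimal) → 1×4096 + 3×256 + 5×16 + 14 = 4958 (decimal)
Compute gcd(3322, 4958) = 2
2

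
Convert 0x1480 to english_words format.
Convert 0x1480 (hexadecimal) → 1×4096 + 4×256 + 8×16 = 5248 (decimal)
Convert 5248 (decimal) → 5248 = 5×1000 + 2×100 + 48 → five thousand two hundred forty-eight (English words)
five thousand two hundred forty-eight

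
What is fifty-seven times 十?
Convert fifty-seven (English words) → 57 (decimal)
Convert 十 (Chinese numeral) → 1×10 = 10 (decimal)
Compute 57 × 10 = 570
570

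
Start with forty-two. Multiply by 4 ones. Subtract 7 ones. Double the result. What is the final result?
Convert forty-two (English words) → 42 (decimal)
Start: 42
Convert 4 ones (place-value notation) → 4 (decimal)
42 × 4 = 168
Convert 7 ones (place-value notation) → 7 (decimal)
168 - 7 = 161
161 × 2 = 322
322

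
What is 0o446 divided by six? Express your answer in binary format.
Convert 0o446 (octal) → 4×64 + 4×8 + 6 = 294 (decimal)
Convert six (English words) → 6 (decimal)
Compute 294 ÷ 6 = 49
Convert 49 (decimal) → 49 = 32 + 16 + 1 → 0b110001 (binary)
0b110001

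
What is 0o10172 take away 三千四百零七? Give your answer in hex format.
Convert 0o10172 (octal) → 1×4096 + 1×64 + 7×8 + 2 = 4218 (decimal)
Convert 三千四百零七 (Chinese numeral) → 3×1000 + 4×100 + 7 = 3407 (decimal)
Compute 4218 - 3407 = 811
Convert 811 (decimal) → 811 = 3×256 + 2×16 + 11 → 0x32B (hexadecimal)
0x32B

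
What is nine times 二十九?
Convert nine (English words) → 9 (decimal)
Convert 二十九 (Chinese numeral) → 2×10 + 9 = 29 (decimal)
Compute 9 × 29 = 261
261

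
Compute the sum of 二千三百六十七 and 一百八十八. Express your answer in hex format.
Convert 二千三百六十七 (Chinese numeral) → 2×1000 + 3×100 + 6×10 + 7 = 2367 (decimal)
Convert 一百八十八 (Chinese numeral) → 1×100 + 8×10 + 8 = 188 (decimal)
Compute 2367 + 188 = 2555
Convert 2555 (decimal) → 2555 = 9×256 + 15×16 + 11 → 0x9FB (hexadecimal)
0x9FB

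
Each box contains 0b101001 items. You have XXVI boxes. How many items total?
Convert 0b101001 (binary) → 32 + 8 + 1 = 41 (decimal)
Convert XXVI (Roman numeral) → 10 + 10 + 5 + 1 = 26 (decimal)
Compute 41 × 26 = 1066
1066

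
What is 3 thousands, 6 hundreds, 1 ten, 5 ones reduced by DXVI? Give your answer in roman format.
Convert 3 thousands, 6 hundreds, 1 ten, 5 ones (place-value notation) → 3×1000 + 6×100 + 1×10 + 5 = 3615 (decimal)
Convert DXVI (Roman numeral) → 500 + 10 + 5 + 1 = 516 (decimal)
Compute 3615 - 516 = 3099
Convert 3099 (decimal) → 3099 = 1000 + 1000 + 1000 + 90 + 9 → MMMXCIX (Roman numeral)
MMMXCIX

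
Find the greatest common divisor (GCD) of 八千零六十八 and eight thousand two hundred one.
Convert 八千零六十八 (Chinese numeral) → 8×1000 + 6×10 + 8 = 8068 (decimal)
Convert eight thousand two hundred one (English words) → 8×1000 + 2×100 + 1 = 8201 (decimal)
Compute gcd(8068, 8201) = 1
1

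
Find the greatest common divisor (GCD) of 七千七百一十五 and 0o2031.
Convert 七千七百一十五 (Chinese numeral) → 7×1000 + 7×100 + 1×10 + 5 = 7715 (decimal)
Convert 0o2031 (octal) → 2×512 + 3×8 + 1 = 1049 (decimal)
Compute gcd(7715, 1049) = 1
1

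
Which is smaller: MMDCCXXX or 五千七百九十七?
Convert MMDCCXXX (Roman numeral) → 1000 + 1000 + 500 + 100 + 100 + 10 + 10 + 10 = 2730 (decimal)
Convert 五千七百九十七 (Chinese numeral) → 5×1000 + 7×100 + 9×10 + 7 = 5797 (decimal)
Compare 2730 vs 5797: smaller = 2730
2730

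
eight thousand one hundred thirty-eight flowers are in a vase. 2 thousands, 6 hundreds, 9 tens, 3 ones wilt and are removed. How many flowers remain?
Convert eight thousand one hundred thirty-eight (English words) → 8×1000 + 1×100 + 38 = 8138 (decimal)
Convert 2 thousands, 6 hundreds, 9 tens, 3 ones (place-value notation) → 2×1000 + 6×100 + 9×10 + 3 = 2693 (decimal)
Compute 8138 - 2693 = 5445
5445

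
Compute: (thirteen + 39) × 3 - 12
Convert thirteen (English words) → 13 (decimal)
Expression in decimal: (13 + 39) × 3 - 12
Parentheses first: 13 + 39 = 52
Multiply: 52 × 3 = 156
Subtract: 156 - 12 = 144
144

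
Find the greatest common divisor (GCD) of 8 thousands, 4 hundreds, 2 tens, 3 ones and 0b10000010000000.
Convert 8 thousands, 4 hundreds, 2 tens, 3 ones (place-value notation) → 8×1000 + 4×100 + 2×10 + 3 = 8423 (decimal)
Convert 0b10000010000000 (binary) → 8192 + 128 = 8320 (decimal)
Compute gcd(8423, 8320) = 1
1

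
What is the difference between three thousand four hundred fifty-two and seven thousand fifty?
Convert three thousand four hundred fifty-two (English words) → 3×1000 + 4×100 + 52 = 3452 (decimal)
Convert seven thousand fifty (English words) → 7×1000 + 50 = 7050 (decimal)
Difference: |3452 - 7050| = 3598
3598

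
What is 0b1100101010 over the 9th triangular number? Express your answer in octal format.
Convert 0b1100101010 (binary) → 512 + 256 + 32 + 8 + 2 = 810 (decimal)
Convert the 9th triangular number (triangular index) → 9×10/2 = 45 (decimal)
Compute 810 ÷ 45 = 18
Convert 18 (decimal) → 18 = 2×8 + 2 → 0o22 (octal)
0o22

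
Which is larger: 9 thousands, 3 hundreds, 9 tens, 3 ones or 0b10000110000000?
Convert 9 thousands, 3 hundreds, 9 tens, 3 ones (place-value notation) → 9×1000 + 3×100 + 9×10 + 3 = 9393 (decimal)
Convert 0b10000110000000 (binary) → 8192 + 256 + 128 = 8576 (decimal)
Compare 9393 vs 8576: larger = 9393
9393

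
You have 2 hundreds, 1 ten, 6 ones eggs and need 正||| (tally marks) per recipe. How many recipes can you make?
Convert 2 hundreds, 1 ten, 6 ones (place-value notation) → 2×100 + 1×10 + 6 = 216 (decimal)
Convert 正||| (tally marks) → 5 + 3 = 8 (decimal)
Compute 216 ÷ 8 = 27
27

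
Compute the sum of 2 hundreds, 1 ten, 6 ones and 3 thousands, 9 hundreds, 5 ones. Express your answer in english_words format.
Convert 2 hundreds, 1 ten, 6 ones (place-value notation) → 2×100 + 1×10 + 6 = 216 (decimal)
Convert 3 thousands, 9 hundreds, 5 ones (place-value notation) → 3×1000 + 9×100 + 5 = 3905 (decimal)
Compute 216 + 3905 = 4121
Convert 4121 (decimal) → 4121 = 4×1000 + 1×100 + 21 → four thousand one hundred twenty-one (English words)
four thousand one hundred twenty-one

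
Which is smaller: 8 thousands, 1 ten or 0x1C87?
Convert 8 thousands, 1 ten (place-value notation) → 8×1000 + 1×10 = 8010 (decimal)
Convert 0x1C87 (hexadecimal) → 1×4096 + 12×256 + 8×16 + 7 = 7303 (decimal)
Compare 8010 vs 7303: smaller = 7303
7303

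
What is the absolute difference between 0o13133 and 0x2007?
Convert 0o13133 (octal) → 1×4096 + 3×512 + 1×64 + 3×8 + 3 = 5723 (decimal)
Convert 0x2007 (hexadecimal) → 2×4096 + 7 = 8199 (decimal)
Compute |5723 - 8199| = 2476
2476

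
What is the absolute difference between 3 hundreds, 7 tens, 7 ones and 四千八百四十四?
Convert 3 hundreds, 7 tens, 7 ones (place-value notation) → 3×100 + 7×10 + 7 = 377 (decimal)
Convert 四千八百四十四 (Chinese numeral) → 4×1000 + 8×100 + 4×10 + 4 = 4844 (decimal)
Compute |377 - 4844| = 4467
4467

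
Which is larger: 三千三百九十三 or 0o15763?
Convert 三千三百九十三 (Chinese numeral) → 3×1000 + 3×100 + 9×10 + 3 = 3393 (decimal)
Convert 0o15763 (octal) → 1×4096 + 5×512 + 7×64 + 6×8 + 3 = 7155 (decimal)
Compare 3393 vs 7155: larger = 7155
7155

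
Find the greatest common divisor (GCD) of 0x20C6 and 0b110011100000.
Convert 0x20C6 (hexadecimal) → 2×4096 + 12×16 + 6 = 8390 (decimal)
Convert 0b110011100000 (binary) → 2048 + 1024 + 128 + 64 + 32 = 3296 (decimal)
Compute gcd(8390, 3296) = 2
2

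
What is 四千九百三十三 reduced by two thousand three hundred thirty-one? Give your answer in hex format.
Convert 四千九百三十三 (Chinese numeral) → 4×1000 + 9×100 + 3×10 + 3 = 4933 (decimal)
Convert two thousand three hundred thirty-one (English words) → 2×1000 + 3×100 + 31 = 2331 (decimal)
Compute 4933 - 2331 = 2602
Convert 2602 (decimal) → 2602 = 10×256 + 2×16 + 10 → 0xA2A (hexadecimal)
0xA2A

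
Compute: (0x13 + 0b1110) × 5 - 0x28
Convert 0x13 (hexadecimal) → 1×16 + 3 = 19 (decimal)
Convert 0b1110 (binary) → 8 + 4 + 2 = 14 (decimal)
Convert 0x28 (hexadecimal) → 2×16 + 8 = 40 (decimal)
Expression in decimal: (19 + 14) × 5 - 40
Parentheses first: 19 + 14 = 33
Multiply: 33 × 5 = 165
Subtract: 165 - 40 = 125
125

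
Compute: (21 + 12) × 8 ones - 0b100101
Convert 8 ones (place-value notation) → 8 (decimal)
Convert 0b100101 (binary) → 32 + 4 + 1 = 37 (decimal)
Expression in decimal: (21 + 12) × 8 - 37
Parentheses first: 21 + 12 = 33
Multiply: 33 × 8 = 264
Subtract: 264 - 37 = 227
227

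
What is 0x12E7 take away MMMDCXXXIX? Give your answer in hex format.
Convert 0x12E7 (hexadecimal) → 1×4096 + 2×256 + 14×16 + 7 = 4839 (decimal)
Convert MMMDCXXXIX (Roman numeral) → 1000 + 1000 + 1000 + 500 + 100 + 10 + 10 + 10 + 9 = 3639 (decimal)
Compute 4839 - 3639 = 1200
Convert 1200 (decimal) → 1200 = 4×256 + 11×16 → 0x4B0 (hexadecimal)
0x4B0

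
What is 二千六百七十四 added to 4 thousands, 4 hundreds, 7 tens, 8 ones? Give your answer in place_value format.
Convert 二千六百七十四 (Chinese numeral) → 2×1000 + 6×100 + 7×10 + 4 = 2674 (decimal)
Convert 4 thousands, 4 hundreds, 7 tens, 8 ones (place-value notation) → 4×1000 + 4×100 + 7×10 + 8 = 4478 (decimal)
Compute 2674 + 4478 = 7152
Convert 7152 (decimal) → 7152 = 7×1000 + 1×100 + 5×10 + 2 → 7 thousands, 1 hundred, 5 tens, 2 ones (place-value notation)
7 thousands, 1 hundred, 5 tens, 2 ones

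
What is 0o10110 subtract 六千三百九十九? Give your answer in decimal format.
Convert 0o10110 (octal) → 1×4096 + 1×64 + 1×8 = 4168 (decimal)
Convert 六千三百九十九 (Chinese numeral) → 6×1000 + 3×100 + 9×10 + 9 = 6399 (decimal)
Compute 4168 - 6399 = -2231
-2231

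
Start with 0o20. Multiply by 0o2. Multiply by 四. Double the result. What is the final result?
Convert 0o20 (octal) → 2×8 = 16 (decimal)
Start: 16
Convert 0o2 (octal) → 2 (decimal)
16 × 2 = 32
Convert 四 (Chinese numeral) → 4 (decimal)
32 × 4 = 128
128 × 2 = 256
256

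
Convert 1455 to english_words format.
Convert 1455 (decimal) → 1455 = 1×1000 + 4×100 + 55 → one thousand four hundred fifty-five (English words)
one thousand four hundred fifty-five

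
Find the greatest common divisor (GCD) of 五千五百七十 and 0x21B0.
Convert 五千五百七十 (Chinese numeral) → 5×1000 + 5×100 + 7×10 = 5570 (decimal)
Convert 0x21B0 (hexadecimal) → 2×4096 + 1×256 + 11×16 = 8624 (decimal)
Compute gcd(5570, 8624) = 2
2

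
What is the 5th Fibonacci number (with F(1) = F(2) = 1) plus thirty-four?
The 5th Fibonacci number (with F(1) = F(2) = 1): 1, 1, 2, 3, 5 → 5
Convert thirty-four (English words) → 34 (decimal)
Compute 5 + 34 = 39
39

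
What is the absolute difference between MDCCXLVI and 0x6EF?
Convert MDCCXLVI (Roman numeral) → 1000 + 500 + 100 + 100 + 40 + 5 + 1 = 1746 (decimal)
Convert 0x6EF (hexadecimal) → 6×256 + 14×16 + 15 = 1775 (decimal)
Compute |1746 - 1775| = 29
29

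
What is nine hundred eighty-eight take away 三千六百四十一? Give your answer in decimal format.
Convert nine hundred eighty-eight (English words) → 9×100 + 88 = 988 (decimal)
Convert 三千六百四十一 (Chinese numeral) → 3×1000 + 6×100 + 4×10 + 1 = 3641 (decimal)
Compute 988 - 3641 = -2653
-2653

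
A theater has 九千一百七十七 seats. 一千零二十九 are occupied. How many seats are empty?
Convert 九千一百七十七 (Chinese numeral) → 9×1000 + 1×100 + 7×10 + 7 = 9177 (decimal)
Convert 一千零二十九 (Chinese numeral) → 1×1000 + 2×10 + 9 = 1029 (decimal)
Compute 9177 - 1029 = 8148
8148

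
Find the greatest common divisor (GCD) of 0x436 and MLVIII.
Convert 0x436 (hexadecimal) → 4×256 + 3×16 + 6 = 1078 (decimal)
Convert MLVIII (Roman numeral) → 1000 + 50 + 5 + 1 + 1 + 1 = 1058 (decimal)
Compute gcd(1078, 1058) = 2
2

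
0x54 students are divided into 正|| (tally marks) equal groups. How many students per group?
Convert 0x54 (hexadecimal) → 5×16 + 4 = 84 (decimal)
Convert 正|| (tally marks) → 5 + 2 = 7 (decimal)
Compute 84 ÷ 7 = 12
12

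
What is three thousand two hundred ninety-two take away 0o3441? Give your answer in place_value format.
Convert three thousand two hundred ninety-two (English words) → 3×1000 + 2×100 + 92 = 3292 (decimal)
Convert 0o3441 (octal) → 3×512 + 4×64 + 4×8 + 1 = 1825 (decimal)
Compute 3292 - 1825 = 1467
Convert 1467 (decimal) → 1467 = 1×1000 + 4×100 + 6×10 + 7 → 1 thousand, 4 hundreds, 6 tens, 7 ones (place-value notation)
1 thousand, 4 hundreds, 6 tens, 7 ones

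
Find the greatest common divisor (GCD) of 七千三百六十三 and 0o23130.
Convert 七千三百六十三 (Chinese numeral) → 7×1000 + 3×100 + 6×10 + 3 = 7363 (decimal)
Convert 0o23130 (octal) → 2×4096 + 3×512 + 1×64 + 3×8 = 9816 (decimal)
Compute gcd(7363, 9816) = 1
1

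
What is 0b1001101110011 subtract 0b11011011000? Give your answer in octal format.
Convert 0b1001101110011 (binary) → 4096 + 512 + 256 + 64 + 32 + 16 + 2 + 1 = 4979 (decimal)
Convert 0b11011011000 (binary) → 1024 + 512 + 128 + 64 + 16 + 8 = 1752 (decimal)
Compute 4979 - 1752 = 3227
Convert 3227 (decimal) → 3227 = 6×512 + 2×64 + 3×8 + 3 → 0o6233 (octal)
0o6233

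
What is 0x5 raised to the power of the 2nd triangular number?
Convert 0x5 (hexadecimal) → 5 (decimal)
Convert the 2nd triangular number (triangular index) → 2×3/2 = 3 (decimal)
Compute 5 ^ 3 = 125
125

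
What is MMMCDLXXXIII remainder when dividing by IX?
Convert MMMCDLXXXIII (Roman numeral) → 1000 + 1000 + 1000 + 400 + 50 + 10 + 10 + 10 + 1 + 1 + 1 = 3483 (decimal)
Convert IX (Roman numeral) → 9 (decimal)
Compute 3483 mod 9 = 0
0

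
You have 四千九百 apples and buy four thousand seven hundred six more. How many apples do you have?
Convert 四千九百 (Chinese numeral) → 4×1000 + 9×100 = 4900 (decimal)
Convert four thousand seven hundred six (English words) → 4×1000 + 7×100 + 6 = 4706 (decimal)
Compute 4900 + 4706 = 9606
9606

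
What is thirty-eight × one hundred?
Convert thirty-eight (English words) → 38 (decimal)
Convert one hundred (English words) → 1×100 = 100 (decimal)
Compute 38 × 100 = 3800
3800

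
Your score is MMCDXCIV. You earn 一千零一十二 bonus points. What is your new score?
Convert MMCDXCIV (Roman numeral) → 1000 + 1000 + 400 + 90 + 4 = 2494 (decimal)
Convert 一千零一十二 (Chinese numeral) → 1×1000 + 1×10 + 2 = 1012 (decimal)
Compute 2494 + 1012 = 3506
3506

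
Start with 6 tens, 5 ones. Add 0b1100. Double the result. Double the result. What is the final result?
Convert 6 tens, 5 ones (place-value notation) → 6×10 + 5 = 65 (decimal)
Start: 65
Convert 0b1100 (binary) → 8 + 4 = 12 (decimal)
65 + 12 = 77
77 × 2 = 154
154 × 2 = 308
308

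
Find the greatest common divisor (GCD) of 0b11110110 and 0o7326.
Convert 0b11110110 (binary) → 128 + 64 + 32 + 16 + 4 + 2 = 246 (decimal)
Convert 0o7326 (octal) → 7×512 + 3×64 + 2×8 + 6 = 3798 (decimal)
Compute gcd(246, 3798) = 6
6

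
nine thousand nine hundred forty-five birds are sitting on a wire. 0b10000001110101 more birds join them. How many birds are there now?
Convert nine thousand nine hundred forty-five (English words) → 9×1000 + 9×100 + 45 = 9945 (decimal)
Convert 0b10000001110101 (binary) → 8192 + 64 + 32 + 16 + 4 + 1 = 8309 (decimal)
Compute 9945 + 8309 = 18254
18254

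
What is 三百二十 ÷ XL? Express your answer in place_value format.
Convert 三百二十 (Chinese numeral) → 3×100 + 2×10 = 320 (decimal)
Convert XL (Roman numeral) → 40 (decimal)
Compute 320 ÷ 40 = 8
Convert 8 (decimal) → 8 ones (place-value notation)
8 ones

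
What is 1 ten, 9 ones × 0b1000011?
Convert 1 ten, 9 ones (place-value notation) → 1×10 + 9 = 19 (decimal)
Convert 0b1000011 (binary) → 64 + 2 + 1 = 67 (decimal)
Compute 19 × 67 = 1273
1273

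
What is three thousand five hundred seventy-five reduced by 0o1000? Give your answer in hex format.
Convert three thousand five hundred seventy-five (English words) → 3×1000 + 5×100 + 75 = 3575 (decimal)
Convert 0o1000 (octal) → 1×512 = 512 (decimal)
Compute 3575 - 512 = 3063
Convert 3063 (decimal) → 3063 = 11×256 + 15×16 + 7 → 0xBF7 (hexadecimal)
0xBF7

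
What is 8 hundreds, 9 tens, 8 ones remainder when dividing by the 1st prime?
Convert 8 hundreds, 9 tens, 8 ones (place-value notation) → 8×100 + 9×10 + 8 = 898 (decimal)
Convert the 1st prime (prime index) → 2 (decimal)
Compute 898 mod 2 = 0
0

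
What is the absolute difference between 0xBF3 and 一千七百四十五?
Convert 0xBF3 (hexadecimal) → 11×256 + 15×16 + 3 = 3059 (decimal)
Convert 一千七百四十五 (Chinese numeral) → 1×1000 + 7×100 + 4×10 + 5 = 1745 (decimal)
Compute |3059 - 1745| = 1314
1314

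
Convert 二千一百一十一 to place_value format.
Convert 二千一百一十一 (Chinese numeral) → 2×1000 + 1×100 + 1×10 + 1 = 2111 (decimal)
Convert 2111 (decimal) → 2111 = 2×1000 + 1×100 + 1×10 + 1 → 2 thousands, 1 hundred, 1 ten, 1 one (place-value notation)
2 thousands, 1 hundred, 1 ten, 1 one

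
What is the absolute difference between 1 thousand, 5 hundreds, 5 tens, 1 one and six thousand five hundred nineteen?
Convert 1 thousand, 5 hundreds, 5 tens, 1 one (place-value notation) → 1×1000 + 5×100 + 5×10 + 1 = 1551 (decimal)
Convert six thousand five hundred nineteen (English words) → 6×1000 + 5×100 + 19 = 6519 (decimal)
Compute |1551 - 6519| = 4968
4968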